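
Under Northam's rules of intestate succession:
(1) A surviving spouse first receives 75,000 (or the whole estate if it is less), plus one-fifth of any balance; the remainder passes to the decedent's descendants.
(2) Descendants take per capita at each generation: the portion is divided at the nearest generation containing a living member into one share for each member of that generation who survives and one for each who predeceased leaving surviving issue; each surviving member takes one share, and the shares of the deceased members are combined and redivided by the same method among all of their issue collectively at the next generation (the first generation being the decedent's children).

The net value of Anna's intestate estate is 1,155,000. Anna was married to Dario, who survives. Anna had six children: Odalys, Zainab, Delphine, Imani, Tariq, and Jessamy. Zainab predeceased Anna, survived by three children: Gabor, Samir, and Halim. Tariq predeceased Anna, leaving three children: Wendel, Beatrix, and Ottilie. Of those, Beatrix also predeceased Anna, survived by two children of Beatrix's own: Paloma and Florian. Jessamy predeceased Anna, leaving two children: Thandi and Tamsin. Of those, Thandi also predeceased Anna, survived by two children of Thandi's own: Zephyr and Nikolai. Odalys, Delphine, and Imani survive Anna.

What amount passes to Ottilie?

Dario first takes 75,000, leaving a balance of 1,080,000. Dario then takes one-fifth of the balance (216,000), for a total of 291,000. The remaining 864,000 passes to the descendants.
The descendants' portion (864,000) is divided at the children's generation into 6 shares of 144,000. Odalys, Delphine, and Imani each take 144,000. The 3 shares of the deceased (Zainab, Tariq, and Jessamy) are combined into a pool of 432,000.
That pool (432,000) is divided at the grandchildren's generation into 8 shares of 54,000. Gabor, Samir, Halim, Wendel, Ottilie, and Tamsin each take 54,000. The 2 shares of the deceased (Beatrix and Thandi) are combined into a pool of 108,000.
That pool (108,000) is divided at the great-grandchildren's generation equally among Paloma, Florian, Zephyr, and Nikolai: 27,000 each.

Ottilie receives 54,000.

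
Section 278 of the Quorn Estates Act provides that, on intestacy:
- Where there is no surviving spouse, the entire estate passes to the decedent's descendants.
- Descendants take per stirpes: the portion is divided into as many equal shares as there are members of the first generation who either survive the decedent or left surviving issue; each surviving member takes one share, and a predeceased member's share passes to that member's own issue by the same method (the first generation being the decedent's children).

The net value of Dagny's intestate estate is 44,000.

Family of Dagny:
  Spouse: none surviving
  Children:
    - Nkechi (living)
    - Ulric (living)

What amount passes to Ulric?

The entire 44,000 passes to the descendants.
That amount (44,000) is divided into 2 shares of 22,000: Nkechi and Ulric each take 22,000.

Ulric receives 22,000.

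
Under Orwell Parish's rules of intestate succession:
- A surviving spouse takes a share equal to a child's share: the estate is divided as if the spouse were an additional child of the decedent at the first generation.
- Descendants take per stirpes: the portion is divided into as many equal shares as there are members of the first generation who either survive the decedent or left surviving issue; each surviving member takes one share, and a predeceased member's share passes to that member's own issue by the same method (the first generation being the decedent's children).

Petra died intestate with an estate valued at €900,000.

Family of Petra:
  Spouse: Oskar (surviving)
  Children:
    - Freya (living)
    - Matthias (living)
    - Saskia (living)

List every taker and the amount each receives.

Oskar: €225,000; Freya: €225,000; Matthias: €225,000; Saskia: €225,000

The spouse counts as an additional share at the children's level, so there are 4 primary shares of €225,000. Oskar takes one such share (€225,000).
The children's combined portion (€675,000) is divided into 3 shares of €225,000: Freya, Matthias, and Saskia each take €225,000.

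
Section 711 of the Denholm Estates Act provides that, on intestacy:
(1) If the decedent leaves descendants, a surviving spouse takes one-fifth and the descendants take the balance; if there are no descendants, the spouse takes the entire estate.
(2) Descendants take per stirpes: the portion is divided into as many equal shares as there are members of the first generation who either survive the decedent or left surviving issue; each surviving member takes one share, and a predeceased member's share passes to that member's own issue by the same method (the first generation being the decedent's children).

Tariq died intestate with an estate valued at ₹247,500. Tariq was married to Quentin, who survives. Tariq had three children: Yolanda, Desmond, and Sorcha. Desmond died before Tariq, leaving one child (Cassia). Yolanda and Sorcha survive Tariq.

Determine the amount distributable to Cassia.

Cassia receives ₹66,000.

Quentin takes one-fifth of ₹247,500 = ₹49,500. The remaining ₹198,000 passes to the descendants.
The descendants' portion (₹198,000) is divided into 3 shares of ₹66,000: Yolanda and Sorcha each take ₹66,000; Desmond's ₹66,000 share passes to Desmond's issue.
Desmond's share (₹66,000) passes entirely to Cassia.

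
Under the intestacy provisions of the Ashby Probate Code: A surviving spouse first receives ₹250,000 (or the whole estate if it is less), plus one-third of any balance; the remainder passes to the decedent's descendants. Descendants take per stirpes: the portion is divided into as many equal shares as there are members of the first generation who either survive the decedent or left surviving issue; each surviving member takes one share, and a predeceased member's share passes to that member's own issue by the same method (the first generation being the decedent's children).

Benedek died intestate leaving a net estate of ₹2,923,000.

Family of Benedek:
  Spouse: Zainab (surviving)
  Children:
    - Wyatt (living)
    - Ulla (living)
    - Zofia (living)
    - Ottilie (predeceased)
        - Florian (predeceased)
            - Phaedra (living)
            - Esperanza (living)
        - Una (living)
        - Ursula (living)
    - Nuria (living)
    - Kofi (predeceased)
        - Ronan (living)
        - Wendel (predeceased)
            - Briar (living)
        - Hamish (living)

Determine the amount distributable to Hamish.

Zainab first takes ₹250,000, leaving a balance of ₹2,673,000. Zainab then takes one-third of the balance (₹891,000), for a total of ₹1,141,000. The remaining ₹1,782,000 passes to the descendants.
The descendants' portion (₹1,782,000) is divided into 6 shares of ₹297,000: Wyatt, Ulla, Zofia, and Nuria each take ₹297,000; Ottilie's ₹297,000 share passes to Ottilie's issue; Kofi's ₹297,000 share passes to Kofi's issue.
Ottilie's share (₹297,000) is divided into 3 shares of ₹99,000: Una and Ursula each take ₹99,000; Florian's ₹99,000 share passes to Florian's issue.
Florian's share (₹99,000) is divided into 2 shares of ₹49,500: Phaedra and Esperanza each take ₹49,500.
Kofi's share (₹297,000) is divided into 3 shares of ₹99,000: Ronan and Hamish each take ₹99,000; Wendel's ₹99,000 share passes to Wendel's issue.
Wendel's share (₹99,000) passes entirely to Briar.

Hamish receives ₹99,000.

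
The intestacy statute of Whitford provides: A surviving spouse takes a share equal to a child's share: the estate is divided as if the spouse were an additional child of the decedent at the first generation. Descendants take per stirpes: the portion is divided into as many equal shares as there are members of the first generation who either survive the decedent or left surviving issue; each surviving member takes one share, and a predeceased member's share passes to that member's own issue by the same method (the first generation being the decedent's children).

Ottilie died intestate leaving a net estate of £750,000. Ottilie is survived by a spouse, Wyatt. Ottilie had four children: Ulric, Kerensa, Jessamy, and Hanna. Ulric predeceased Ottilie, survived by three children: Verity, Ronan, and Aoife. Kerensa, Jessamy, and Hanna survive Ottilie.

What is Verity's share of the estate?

Verity receives £50,000.

The spouse counts as an additional share at the children's level, so there are 5 primary shares of £150,000. Wyatt takes one such share (£150,000).
The children's combined portion (£600,000) is divided into 4 shares of £150,000: Kerensa, Jessamy, and Hanna each take £150,000; Ulric's £150,000 share passes to Ulric's issue.
Ulric's share (£150,000) is divided into 3 shares of £50,000: Verity, Ronan, and Aoife each take £50,000.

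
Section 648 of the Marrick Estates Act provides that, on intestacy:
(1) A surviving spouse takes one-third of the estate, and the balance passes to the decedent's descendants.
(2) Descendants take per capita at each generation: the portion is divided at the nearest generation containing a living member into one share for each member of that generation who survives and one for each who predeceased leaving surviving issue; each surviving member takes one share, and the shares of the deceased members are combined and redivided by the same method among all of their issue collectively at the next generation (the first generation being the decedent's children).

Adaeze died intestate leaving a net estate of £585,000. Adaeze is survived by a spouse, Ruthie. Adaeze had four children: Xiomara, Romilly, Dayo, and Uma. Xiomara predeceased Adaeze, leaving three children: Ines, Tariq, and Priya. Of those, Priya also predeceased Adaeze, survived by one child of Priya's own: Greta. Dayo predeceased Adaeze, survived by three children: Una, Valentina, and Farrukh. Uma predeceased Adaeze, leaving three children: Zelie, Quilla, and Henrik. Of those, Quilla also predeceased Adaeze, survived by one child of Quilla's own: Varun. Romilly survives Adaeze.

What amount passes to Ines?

Ruthie takes one-third of £585,000 = £195,000. The remaining £390,000 passes to the descendants.
The descendants' portion (£390,000) is divided at the children's generation into 4 shares of £97,500. Romilly takes £97,500. The 3 shares of the deceased (Xiomara, Dayo, and Uma) are combined into a pool of £292,500.
That pool (£292,500) is divided at the grandchildren's generation into 9 shares of £32,500. Ines, Tariq, Una, Valentina, Farrukh, Zelie, and Henrik each take £32,500. The 2 shares of the deceased (Priya and Quilla) are combined into a pool of £65,000.
That pool (£65,000) is divided at the great-grandchildren's generation equally among Greta and Varun: £32,500 each.

Ines receives £32,500.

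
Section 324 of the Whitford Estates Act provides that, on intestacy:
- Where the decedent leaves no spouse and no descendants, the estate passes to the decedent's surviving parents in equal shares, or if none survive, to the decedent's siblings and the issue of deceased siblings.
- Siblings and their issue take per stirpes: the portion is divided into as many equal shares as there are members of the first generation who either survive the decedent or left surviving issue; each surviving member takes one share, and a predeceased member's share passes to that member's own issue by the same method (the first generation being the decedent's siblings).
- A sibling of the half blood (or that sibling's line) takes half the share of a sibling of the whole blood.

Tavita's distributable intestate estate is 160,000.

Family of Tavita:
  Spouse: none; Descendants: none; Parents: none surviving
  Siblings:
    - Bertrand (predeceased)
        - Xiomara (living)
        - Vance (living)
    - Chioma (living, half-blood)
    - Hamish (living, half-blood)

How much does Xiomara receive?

Xiomara receives 40,000.

The entire 160,000 passes to the siblings and their issue.
Counting each half-blood sibling's line as half a unit, there are 2 units in 160,000, so one unit is 80,000. Whole-blood lines (Bertrand) take 80,000 each; half-blood lines (Chioma and Hamish) take 40,000 each.
Bertrand's share (80,000) is divided into 2 shares of 40,000: Xiomara and Vance each take 40,000.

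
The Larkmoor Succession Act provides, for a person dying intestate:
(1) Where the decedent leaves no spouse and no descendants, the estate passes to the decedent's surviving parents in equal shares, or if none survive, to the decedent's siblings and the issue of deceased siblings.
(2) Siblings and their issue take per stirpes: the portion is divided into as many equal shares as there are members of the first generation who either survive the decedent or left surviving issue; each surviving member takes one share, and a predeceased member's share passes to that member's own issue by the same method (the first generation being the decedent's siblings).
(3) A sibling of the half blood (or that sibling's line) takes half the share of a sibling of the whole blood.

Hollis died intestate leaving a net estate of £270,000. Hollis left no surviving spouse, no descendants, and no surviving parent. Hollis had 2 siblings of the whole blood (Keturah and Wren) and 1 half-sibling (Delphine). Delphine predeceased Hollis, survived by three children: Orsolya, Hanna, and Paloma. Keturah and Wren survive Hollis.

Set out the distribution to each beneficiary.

Keturah: £108,000; Wren: £108,000; Orsolya: £18,000; Hanna: £18,000; Paloma: £18,000

The entire £270,000 passes to the siblings and their issue.
Counting each half-blood sibling's line as half a unit, there are 5/2 units in £270,000, so one unit is £108,000. Whole-blood lines (Keturah and Wren) take £108,000 each; half-blood lines (Delphine) take £54,000 each.
Delphine's share (£54,000) is divided into 3 shares of £18,000: Orsolya, Hanna, and Paloma each take £18,000.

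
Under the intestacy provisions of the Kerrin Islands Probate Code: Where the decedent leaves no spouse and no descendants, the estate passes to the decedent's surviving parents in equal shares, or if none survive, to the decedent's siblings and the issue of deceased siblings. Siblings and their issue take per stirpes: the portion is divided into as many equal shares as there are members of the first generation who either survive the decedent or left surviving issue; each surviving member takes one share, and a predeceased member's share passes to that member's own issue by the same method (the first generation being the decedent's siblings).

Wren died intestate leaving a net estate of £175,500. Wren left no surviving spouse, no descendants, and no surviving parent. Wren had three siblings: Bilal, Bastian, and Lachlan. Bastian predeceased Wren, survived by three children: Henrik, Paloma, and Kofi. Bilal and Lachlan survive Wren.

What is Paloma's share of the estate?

The entire £175,500 passes to the siblings and their issue.
That amount (£175,500) is divided into 3 shares of £58,500: Bilal and Lachlan each take £58,500; Bastian's £58,500 share passes to Bastian's issue.
Bastian's share (£58,500) is divided into 3 shares of £19,500: Henrik, Paloma, and Kofi each take £19,500.

Paloma receives £19,500.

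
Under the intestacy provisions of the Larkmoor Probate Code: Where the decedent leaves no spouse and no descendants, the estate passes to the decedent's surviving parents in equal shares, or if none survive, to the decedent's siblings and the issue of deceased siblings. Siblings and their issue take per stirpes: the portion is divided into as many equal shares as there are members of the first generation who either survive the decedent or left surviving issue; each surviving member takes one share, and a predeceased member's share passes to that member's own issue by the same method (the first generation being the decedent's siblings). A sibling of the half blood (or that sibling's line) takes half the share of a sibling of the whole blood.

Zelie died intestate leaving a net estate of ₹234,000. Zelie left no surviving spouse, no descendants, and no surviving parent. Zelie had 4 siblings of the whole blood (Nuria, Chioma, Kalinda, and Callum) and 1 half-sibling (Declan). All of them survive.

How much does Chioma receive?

Chioma receives ₹52,000.

The entire ₹234,000 passes to the siblings and their issue.
Counting each half-blood sibling's line as half a unit, there are 9/2 units in ₹234,000, so one unit is ₹52,000. Whole-blood lines (Nuria, Chioma, Kalinda, and Callum) take ₹52,000 each; half-blood lines (Declan) take ₹26,000 each.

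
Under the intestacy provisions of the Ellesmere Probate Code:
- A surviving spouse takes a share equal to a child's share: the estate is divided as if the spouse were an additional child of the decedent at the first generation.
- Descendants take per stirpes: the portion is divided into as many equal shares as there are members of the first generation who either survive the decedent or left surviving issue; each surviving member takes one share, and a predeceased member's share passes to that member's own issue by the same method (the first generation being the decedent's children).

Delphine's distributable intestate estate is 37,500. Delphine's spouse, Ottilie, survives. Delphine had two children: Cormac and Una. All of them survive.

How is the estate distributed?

The spouse counts as an additional share at the children's level, so there are 3 primary shares of 12,500. Ottilie takes one such share (12,500).
The children's combined portion (25,000) is divided into 2 shares of 12,500: Cormac and Una each take 12,500.

Ottilie: 12,500; Cormac: 12,500; Una: 12,500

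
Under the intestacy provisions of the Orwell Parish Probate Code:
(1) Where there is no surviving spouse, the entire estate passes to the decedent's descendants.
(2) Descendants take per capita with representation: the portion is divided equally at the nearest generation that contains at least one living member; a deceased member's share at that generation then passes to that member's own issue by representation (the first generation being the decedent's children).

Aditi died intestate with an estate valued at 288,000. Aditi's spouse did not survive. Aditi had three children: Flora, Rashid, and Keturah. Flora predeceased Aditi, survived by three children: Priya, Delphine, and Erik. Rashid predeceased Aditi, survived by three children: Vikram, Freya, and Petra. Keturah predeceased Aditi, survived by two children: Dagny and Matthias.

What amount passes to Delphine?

The entire 288,000 passes to the descendants.
No child survives, so the initial division is made at the grandchildren's generation.
That amount (288,000) is divided into 8 shares of 36,000: Priya, Delphine, Erik, Vikram, Freya, Petra, Dagny, and Matthias each take 36,000.

Delphine receives 36,000.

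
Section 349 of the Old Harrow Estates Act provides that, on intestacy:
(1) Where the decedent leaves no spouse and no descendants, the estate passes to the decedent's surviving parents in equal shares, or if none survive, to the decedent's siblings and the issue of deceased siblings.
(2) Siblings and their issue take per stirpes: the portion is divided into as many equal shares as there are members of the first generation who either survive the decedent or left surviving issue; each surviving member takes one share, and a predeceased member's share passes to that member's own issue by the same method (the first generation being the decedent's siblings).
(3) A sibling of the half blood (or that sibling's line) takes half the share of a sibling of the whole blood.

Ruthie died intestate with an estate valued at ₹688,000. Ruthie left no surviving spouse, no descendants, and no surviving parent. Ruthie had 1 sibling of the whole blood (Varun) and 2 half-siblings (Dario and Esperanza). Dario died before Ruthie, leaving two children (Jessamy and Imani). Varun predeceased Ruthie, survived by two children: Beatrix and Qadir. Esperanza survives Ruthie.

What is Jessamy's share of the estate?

The entire ₹688,000 passes to the siblings and their issue.
Counting each half-blood sibling's line as half a unit, there are 2 units in ₹688,000, so one unit is ₹344,000. Whole-blood lines (Varun) take ₹344,000 each; half-blood lines (Dario and Esperanza) take ₹172,000 each.
Dario's share (₹172,000) is divided into 2 shares of ₹86,000: Jessamy and Imani each take ₹86,000.
Varun's share (₹344,000) is divided into 2 shares of ₹172,000: Beatrix and Qadir each take ₹172,000.

Jessamy receives ₹86,000.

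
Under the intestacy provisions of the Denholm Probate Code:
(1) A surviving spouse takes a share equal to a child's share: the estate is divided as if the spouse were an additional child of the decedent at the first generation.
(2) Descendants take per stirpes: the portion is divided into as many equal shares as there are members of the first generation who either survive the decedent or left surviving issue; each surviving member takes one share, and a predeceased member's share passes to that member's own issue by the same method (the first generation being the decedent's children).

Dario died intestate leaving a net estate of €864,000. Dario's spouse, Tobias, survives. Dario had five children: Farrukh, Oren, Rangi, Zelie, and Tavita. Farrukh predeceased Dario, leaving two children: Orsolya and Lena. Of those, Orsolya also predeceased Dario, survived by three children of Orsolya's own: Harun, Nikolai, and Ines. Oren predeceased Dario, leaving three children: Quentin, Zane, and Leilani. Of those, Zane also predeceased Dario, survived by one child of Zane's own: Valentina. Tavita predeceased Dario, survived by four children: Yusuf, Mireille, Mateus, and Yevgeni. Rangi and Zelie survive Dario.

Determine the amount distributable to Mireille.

Mireille receives €36,000.

The spouse counts as an additional share at the children's level, so there are 6 primary shares of €144,000. Tobias takes one such share (€144,000).
The children's combined portion (€720,000) is divided into 5 shares of €144,000: Rangi and Zelie each take €144,000; Farrukh's €144,000 share passes to Farrukh's issue; Oren's €144,000 share passes to Oren's issue; Tavita's €144,000 share passes to Tavita's issue.
Farrukh's share (€144,000) is divided into 2 shares of €72,000: Lena takes €72,000; Orsolya's €72,000 share passes to Orsolya's issue.
Orsolya's share (€72,000) is divided into 3 shares of €24,000: Harun, Nikolai, and Ines each take €24,000.
Oren's share (€144,000) is divided into 3 shares of €48,000: Quentin and Leilani each take €48,000; Zane's €48,000 share passes to Zane's issue.
Zane's share (€48,000) passes entirely to Valentina.
Tavita's share (€144,000) is divided into 4 shares of €36,000: Yusuf, Mireille, Mateus, and Yevgeni each take €36,000.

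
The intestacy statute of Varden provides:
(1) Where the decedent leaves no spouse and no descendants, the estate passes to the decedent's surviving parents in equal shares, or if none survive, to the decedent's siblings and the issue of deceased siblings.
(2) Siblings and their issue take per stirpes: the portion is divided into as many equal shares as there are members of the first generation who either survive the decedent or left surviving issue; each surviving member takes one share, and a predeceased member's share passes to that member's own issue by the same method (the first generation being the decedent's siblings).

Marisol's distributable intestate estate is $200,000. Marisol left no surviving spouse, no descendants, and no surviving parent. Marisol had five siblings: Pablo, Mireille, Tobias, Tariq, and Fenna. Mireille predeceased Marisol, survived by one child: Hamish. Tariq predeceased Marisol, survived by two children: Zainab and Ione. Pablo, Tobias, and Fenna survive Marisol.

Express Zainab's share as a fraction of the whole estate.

The entire $200,000 passes to the siblings and their issue.
That amount ($200,000) is divided into 5 shares of $40,000: Pablo, Tobias, and Fenna each take $40,000; Mireille's $40,000 share passes to Mireille's issue; Tariq's $40,000 share passes to Tariq's issue.
Mireille's share ($40,000) passes entirely to Hamish.
Tariq's share ($40,000) is divided into 2 shares of $20,000: Zainab and Ione each take $20,000.

Zainab receives 1/10 of the estate.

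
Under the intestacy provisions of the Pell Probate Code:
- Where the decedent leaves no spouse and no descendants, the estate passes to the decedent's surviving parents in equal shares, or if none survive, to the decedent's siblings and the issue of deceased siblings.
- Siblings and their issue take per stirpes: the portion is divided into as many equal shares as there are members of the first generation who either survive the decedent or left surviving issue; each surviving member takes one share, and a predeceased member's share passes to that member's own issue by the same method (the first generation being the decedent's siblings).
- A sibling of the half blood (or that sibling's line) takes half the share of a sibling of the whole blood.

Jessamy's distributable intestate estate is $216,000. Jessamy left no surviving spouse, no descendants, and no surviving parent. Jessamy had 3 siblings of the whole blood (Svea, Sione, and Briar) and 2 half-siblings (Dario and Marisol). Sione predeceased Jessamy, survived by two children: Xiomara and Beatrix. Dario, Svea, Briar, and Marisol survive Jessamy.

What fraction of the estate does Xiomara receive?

The entire $216,000 passes to the siblings and their issue.
Counting each half-blood sibling's line as half a unit, there are 4 units in $216,000, so one unit is $54,000. Whole-blood lines (Svea, Sione, and Briar) take $54,000 each; half-blood lines (Dario and Marisol) take $27,000 each.
Sione's share ($54,000) is divided into 2 shares of $27,000: Xiomara and Beatrix each take $27,000.

Xiomara receives 1/8 of the estate.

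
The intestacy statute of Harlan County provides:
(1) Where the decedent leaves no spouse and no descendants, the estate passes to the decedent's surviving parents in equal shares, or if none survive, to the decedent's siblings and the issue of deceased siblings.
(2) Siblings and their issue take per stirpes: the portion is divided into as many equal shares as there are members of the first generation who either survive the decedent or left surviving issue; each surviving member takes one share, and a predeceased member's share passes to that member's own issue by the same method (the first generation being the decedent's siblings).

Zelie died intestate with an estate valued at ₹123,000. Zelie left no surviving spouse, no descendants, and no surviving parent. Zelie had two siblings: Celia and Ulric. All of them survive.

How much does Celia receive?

The entire ₹123,000 passes to the siblings and their issue.
That amount (₹123,000) is divided into 2 shares of ₹61,500: Celia and Ulric each take ₹61,500.

Celia receives ₹61,500.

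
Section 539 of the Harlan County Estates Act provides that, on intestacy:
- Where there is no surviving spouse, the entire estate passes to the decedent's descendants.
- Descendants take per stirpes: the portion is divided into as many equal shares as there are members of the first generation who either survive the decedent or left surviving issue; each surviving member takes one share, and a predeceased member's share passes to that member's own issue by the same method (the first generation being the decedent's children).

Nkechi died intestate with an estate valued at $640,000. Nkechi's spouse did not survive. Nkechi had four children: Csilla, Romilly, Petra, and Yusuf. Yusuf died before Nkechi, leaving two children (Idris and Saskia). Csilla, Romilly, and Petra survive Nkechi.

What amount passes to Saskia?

Saskia receives $80,000.

The entire $640,000 passes to the descendants.
That amount ($640,000) is divided into 4 shares of $160,000: Csilla, Romilly, and Petra each take $160,000; Yusuf's $160,000 share passes to Yusuf's issue.
Yusuf's share ($160,000) is divided into 2 shares of $80,000: Idris and Saskia each take $80,000.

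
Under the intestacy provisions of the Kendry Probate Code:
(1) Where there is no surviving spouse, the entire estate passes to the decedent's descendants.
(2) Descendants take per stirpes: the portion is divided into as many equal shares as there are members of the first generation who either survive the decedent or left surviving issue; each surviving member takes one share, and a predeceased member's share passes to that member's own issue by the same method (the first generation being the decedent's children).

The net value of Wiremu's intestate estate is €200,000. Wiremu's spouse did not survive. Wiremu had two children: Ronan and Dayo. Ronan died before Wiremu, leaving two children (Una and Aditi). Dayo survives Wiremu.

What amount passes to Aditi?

Aditi receives €50,000.

The entire €200,000 passes to the descendants.
That amount (€200,000) is divided into 2 shares of €100,000: Dayo takes €100,000; Ronan's €100,000 share passes to Ronan's issue.
Ronan's share (€100,000) is divided into 2 shares of €50,000: Una and Aditi each take €50,000.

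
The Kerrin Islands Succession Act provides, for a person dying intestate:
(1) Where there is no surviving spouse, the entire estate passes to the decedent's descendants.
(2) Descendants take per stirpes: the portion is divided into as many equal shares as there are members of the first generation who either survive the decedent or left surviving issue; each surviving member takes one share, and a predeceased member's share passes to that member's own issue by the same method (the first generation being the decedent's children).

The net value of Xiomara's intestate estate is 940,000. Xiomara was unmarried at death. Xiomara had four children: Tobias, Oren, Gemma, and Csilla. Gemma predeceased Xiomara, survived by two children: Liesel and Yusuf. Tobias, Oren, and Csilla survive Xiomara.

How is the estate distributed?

Tobias: 235,000; Oren: 235,000; Liesel: 117,500; Yusuf: 117,500; Csilla: 235,000

The entire 940,000 passes to the descendants.
That amount (940,000) is divided into 4 shares of 235,000: Tobias, Oren, and Csilla each take 235,000; Gemma's 235,000 share passes to Gemma's issue.
Gemma's share (235,000) is divided into 2 shares of 117,500: Liesel and Yusuf each take 117,500.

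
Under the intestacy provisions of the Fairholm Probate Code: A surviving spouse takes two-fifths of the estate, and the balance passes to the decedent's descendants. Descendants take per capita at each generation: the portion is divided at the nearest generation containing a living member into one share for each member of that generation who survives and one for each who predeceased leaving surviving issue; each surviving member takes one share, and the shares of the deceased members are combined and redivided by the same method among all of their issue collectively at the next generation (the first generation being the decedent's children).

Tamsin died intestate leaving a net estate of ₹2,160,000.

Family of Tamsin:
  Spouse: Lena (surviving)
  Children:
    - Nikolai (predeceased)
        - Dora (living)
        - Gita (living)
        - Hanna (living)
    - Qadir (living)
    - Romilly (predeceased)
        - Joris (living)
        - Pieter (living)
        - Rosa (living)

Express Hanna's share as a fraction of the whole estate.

Hanna receives 1/15 of the estate.

Lena takes two-fifths of ₹2,160,000 = ₹864,000. The remaining ₹1,296,000 passes to the descendants.
The descendants' portion (₹1,296,000) is divided at the children's generation into 3 shares of ₹432,000. Qadir takes ₹432,000. The 2 shares of the deceased (Nikolai and Romilly) are combined into a pool of ₹864,000.
That pool (₹864,000) is divided at the grandchildren's generation equally among Dora, Gita, Hanna, Joris, Pieter, and Rosa: ₹144,000 each.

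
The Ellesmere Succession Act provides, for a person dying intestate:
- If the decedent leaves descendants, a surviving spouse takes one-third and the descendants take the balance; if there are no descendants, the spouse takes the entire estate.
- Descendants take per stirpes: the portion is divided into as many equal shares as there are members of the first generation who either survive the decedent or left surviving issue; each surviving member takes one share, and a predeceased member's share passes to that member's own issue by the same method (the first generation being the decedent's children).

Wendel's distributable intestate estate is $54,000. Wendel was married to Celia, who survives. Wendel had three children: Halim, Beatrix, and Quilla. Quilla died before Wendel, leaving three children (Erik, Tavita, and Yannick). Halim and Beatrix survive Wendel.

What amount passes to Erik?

Erik receives $4,000.

Celia takes one-third of $54,000 = $18,000. The remaining $36,000 passes to the descendants.
The descendants' portion ($36,000) is divided into 3 shares of $12,000: Halim and Beatrix each take $12,000; Quilla's $12,000 share passes to Quilla's issue.
Quilla's share ($12,000) is divided into 3 shares of $4,000: Erik, Tavita, and Yannick each take $4,000.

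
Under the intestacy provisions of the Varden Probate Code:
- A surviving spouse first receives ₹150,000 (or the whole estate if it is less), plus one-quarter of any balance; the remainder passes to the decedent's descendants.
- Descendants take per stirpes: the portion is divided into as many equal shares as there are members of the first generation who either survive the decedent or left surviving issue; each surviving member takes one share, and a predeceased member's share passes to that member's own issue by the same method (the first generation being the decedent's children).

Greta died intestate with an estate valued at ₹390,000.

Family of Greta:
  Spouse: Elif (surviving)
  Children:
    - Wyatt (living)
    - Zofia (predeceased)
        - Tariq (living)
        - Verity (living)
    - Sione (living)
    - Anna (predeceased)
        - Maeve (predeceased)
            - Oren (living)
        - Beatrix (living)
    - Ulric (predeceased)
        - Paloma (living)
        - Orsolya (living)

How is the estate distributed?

Elif: ₹210,000; Wyatt: ₹36,000; Tariq: ₹18,000; Verity: ₹18,000; Sione: ₹36,000; Oren: ₹18,000; Beatrix: ₹18,000; Paloma: ₹18,000; Orsolya: ₹18,000

Elif first takes ₹150,000, leaving a balance of ₹240,000. Elif then takes one-quarter of the balance (₹60,000), for a total of ₹210,000. The remaining ₹180,000 passes to the descendants.
The descendants' portion (₹180,000) is divided into 5 shares of ₹36,000: Wyatt and Sione each take ₹36,000; Zofia's ₹36,000 share passes to Zofia's issue; Anna's ₹36,000 share passes to Anna's issue; Ulric's ₹36,000 share passes to Ulric's issue.
Zofia's share (₹36,000) is divided into 2 shares of ₹18,000: Tariq and Verity each take ₹18,000.
Anna's share (₹36,000) is divided into 2 shares of ₹18,000: Beatrix takes ₹18,000; Maeve's ₹18,000 share passes to Maeve's issue.
Maeve's share (₹18,000) passes entirely to Oren.
Ulric's share (₹36,000) is divided into 2 shares of ₹18,000: Paloma and Orsolya each take ₹18,000.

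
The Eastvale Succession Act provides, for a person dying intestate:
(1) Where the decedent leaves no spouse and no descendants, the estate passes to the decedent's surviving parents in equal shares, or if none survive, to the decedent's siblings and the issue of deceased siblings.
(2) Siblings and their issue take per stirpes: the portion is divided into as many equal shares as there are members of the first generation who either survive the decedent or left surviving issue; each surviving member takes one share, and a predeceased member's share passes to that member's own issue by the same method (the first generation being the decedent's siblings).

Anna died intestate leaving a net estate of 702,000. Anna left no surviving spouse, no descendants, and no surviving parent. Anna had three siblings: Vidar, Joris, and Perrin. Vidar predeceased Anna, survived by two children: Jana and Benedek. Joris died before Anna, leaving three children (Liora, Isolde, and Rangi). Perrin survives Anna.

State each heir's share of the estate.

The entire 702,000 passes to the siblings and their issue.
That amount (702,000) is divided into 3 shares of 234,000: Perrin takes 234,000; Vidar's 234,000 share passes to Vidar's issue; Joris's 234,000 share passes to Joris's issue.
Vidar's share (234,000) is divided into 2 shares of 117,000: Jana and Benedek each take 117,000.
Joris's share (234,000) is divided into 3 shares of 78,000: Liora, Isolde, and Rangi each take 78,000.

Jana: 117,000; Benedek: 117,000; Liora: 78,000; Isolde: 78,000; Rangi: 78,000; Perrin: 234,000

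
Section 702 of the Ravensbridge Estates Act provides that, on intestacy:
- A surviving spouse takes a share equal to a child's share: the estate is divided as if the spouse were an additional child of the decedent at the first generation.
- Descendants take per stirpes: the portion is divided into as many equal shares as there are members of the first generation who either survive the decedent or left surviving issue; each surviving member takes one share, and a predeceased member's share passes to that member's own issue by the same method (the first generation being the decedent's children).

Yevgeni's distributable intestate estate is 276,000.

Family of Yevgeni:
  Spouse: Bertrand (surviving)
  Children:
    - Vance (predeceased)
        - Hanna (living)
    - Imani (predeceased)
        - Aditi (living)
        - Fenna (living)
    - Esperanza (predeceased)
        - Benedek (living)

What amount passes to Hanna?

The spouse counts as an additional share at the children's level, so there are 4 primary shares of 69,000. Bertrand takes one such share (69,000).
The children's combined portion (207,000) is divided into 3 shares of 69,000: Vance's 69,000 share passes to Vance's issue; Imani's 69,000 share passes to Imani's issue; Esperanza's 69,000 share passes to Esperanza's issue.
Vance's share (69,000) passes entirely to Hanna.
Imani's share (69,000) is divided into 2 shares of 34,500: Aditi and Fenna each take 34,500.
Esperanza's share (69,000) passes entirely to Benedek.

Hanna receives 69,000.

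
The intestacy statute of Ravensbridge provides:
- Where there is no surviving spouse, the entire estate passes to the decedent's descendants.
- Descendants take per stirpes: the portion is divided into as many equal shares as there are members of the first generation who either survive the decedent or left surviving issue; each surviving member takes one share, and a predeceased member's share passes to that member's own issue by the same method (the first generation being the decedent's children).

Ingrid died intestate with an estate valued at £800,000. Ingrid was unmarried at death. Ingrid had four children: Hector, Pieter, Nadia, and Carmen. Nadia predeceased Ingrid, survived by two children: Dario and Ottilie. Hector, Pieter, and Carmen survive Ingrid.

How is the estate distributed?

The entire £800,000 passes to the descendants.
That amount (£800,000) is divided into 4 shares of £200,000: Hector, Pieter, and Carmen each take £200,000; Nadia's £200,000 share passes to Nadia's issue.
Nadia's share (£200,000) is divided into 2 shares of £100,000: Dario and Ottilie each take £100,000.

Hector: £200,000; Pieter: £200,000; Dario: £100,000; Ottilie: £100,000; Carmen: £200,000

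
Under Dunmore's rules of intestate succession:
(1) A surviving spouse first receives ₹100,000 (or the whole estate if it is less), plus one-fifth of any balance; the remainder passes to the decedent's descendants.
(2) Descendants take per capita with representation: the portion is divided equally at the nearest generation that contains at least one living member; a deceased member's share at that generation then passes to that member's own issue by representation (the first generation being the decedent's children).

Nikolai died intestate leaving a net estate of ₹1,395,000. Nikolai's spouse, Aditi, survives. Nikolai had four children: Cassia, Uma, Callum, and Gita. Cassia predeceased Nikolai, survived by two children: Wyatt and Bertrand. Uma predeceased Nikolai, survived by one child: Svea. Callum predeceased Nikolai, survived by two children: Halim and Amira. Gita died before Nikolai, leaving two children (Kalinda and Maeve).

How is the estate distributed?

Aditi first takes ₹100,000, leaving a balance of ₹1,295,000. Aditi then takes one-fifth of the balance (₹259,000), for a total of ₹359,000. The remaining ₹1,036,000 passes to the descendants.
No child survives, so the initial division is made at the grandchildren's generation.
The descendants' portion (₹1,036,000) is divided into 7 shares of ₹148,000: Wyatt, Bertrand, Svea, Halim, Amira, Kalinda, and Maeve each take ₹148,000.

Aditi: ₹359,000; Wyatt: ₹148,000; Bertrand: ₹148,000; Svea: ₹148,000; Halim: ₹148,000; Amira: ₹148,000; Kalinda: ₹148,000; Maeve: ₹148,000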